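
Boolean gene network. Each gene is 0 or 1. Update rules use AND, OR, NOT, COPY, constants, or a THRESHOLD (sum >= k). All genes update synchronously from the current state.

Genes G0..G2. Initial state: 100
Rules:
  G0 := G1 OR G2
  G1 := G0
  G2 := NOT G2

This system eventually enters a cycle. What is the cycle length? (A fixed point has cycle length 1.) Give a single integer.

Step 0: 100
Step 1: G0=G1|G2=0|0=0 G1=G0=1 G2=NOT G2=NOT 0=1 -> 011
Step 2: G0=G1|G2=1|1=1 G1=G0=0 G2=NOT G2=NOT 1=0 -> 100
State from step 2 equals state from step 0 -> cycle length 2

Answer: 2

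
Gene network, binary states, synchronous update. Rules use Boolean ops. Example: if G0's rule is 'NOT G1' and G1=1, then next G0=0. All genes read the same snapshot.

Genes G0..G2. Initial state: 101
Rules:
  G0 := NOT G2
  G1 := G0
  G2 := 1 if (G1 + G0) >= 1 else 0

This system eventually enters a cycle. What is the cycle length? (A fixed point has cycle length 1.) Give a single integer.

Step 0: 101
Step 1: G0=NOT G2=NOT 1=0 G1=G0=1 G2=(0+1>=1)=1 -> 011
Step 2: G0=NOT G2=NOT 1=0 G1=G0=0 G2=(1+0>=1)=1 -> 001
Step 3: G0=NOT G2=NOT 1=0 G1=G0=0 G2=(0+0>=1)=0 -> 000
Step 4: G0=NOT G2=NOT 0=1 G1=G0=0 G2=(0+0>=1)=0 -> 100
Step 5: G0=NOT G2=NOT 0=1 G1=G0=1 G2=(0+1>=1)=1 -> 111
Step 6: G0=NOT G2=NOT 1=0 G1=G0=1 G2=(1+1>=1)=1 -> 011
State from step 6 equals state from step 1 -> cycle length 5

Answer: 5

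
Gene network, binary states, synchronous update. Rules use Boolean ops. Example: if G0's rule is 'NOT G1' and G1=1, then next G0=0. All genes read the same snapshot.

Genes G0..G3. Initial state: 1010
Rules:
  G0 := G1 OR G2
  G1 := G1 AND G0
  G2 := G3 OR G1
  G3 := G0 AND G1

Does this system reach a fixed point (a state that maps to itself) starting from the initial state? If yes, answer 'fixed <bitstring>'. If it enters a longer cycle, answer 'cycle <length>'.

Answer: fixed 0000

Derivation:
Step 0: 1010
Step 1: G0=G1|G2=0|1=1 G1=G1&G0=0&1=0 G2=G3|G1=0|0=0 G3=G0&G1=1&0=0 -> 1000
Step 2: G0=G1|G2=0|0=0 G1=G1&G0=0&1=0 G2=G3|G1=0|0=0 G3=G0&G1=1&0=0 -> 0000
Step 3: G0=G1|G2=0|0=0 G1=G1&G0=0&0=0 G2=G3|G1=0|0=0 G3=G0&G1=0&0=0 -> 0000
Fixed point reached at step 2: 0000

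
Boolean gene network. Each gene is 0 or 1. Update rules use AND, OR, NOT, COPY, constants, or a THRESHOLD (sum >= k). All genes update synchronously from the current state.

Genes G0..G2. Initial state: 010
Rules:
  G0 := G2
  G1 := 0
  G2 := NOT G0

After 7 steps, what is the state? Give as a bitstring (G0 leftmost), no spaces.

Step 1: G0=G2=0 G1=0(const) G2=NOT G0=NOT 0=1 -> 001
Step 2: G0=G2=1 G1=0(const) G2=NOT G0=NOT 0=1 -> 101
Step 3: G0=G2=1 G1=0(const) G2=NOT G0=NOT 1=0 -> 100
Step 4: G0=G2=0 G1=0(const) G2=NOT G0=NOT 1=0 -> 000
Step 5: G0=G2=0 G1=0(const) G2=NOT G0=NOT 0=1 -> 001
Step 6: G0=G2=1 G1=0(const) G2=NOT G0=NOT 0=1 -> 101
Step 7: G0=G2=1 G1=0(const) G2=NOT G0=NOT 1=0 -> 100

100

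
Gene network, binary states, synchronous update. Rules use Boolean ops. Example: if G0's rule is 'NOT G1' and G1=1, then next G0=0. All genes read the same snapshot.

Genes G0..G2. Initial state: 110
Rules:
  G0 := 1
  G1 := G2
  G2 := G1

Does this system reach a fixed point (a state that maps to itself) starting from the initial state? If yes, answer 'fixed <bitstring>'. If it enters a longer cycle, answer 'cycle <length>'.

Step 0: 110
Step 1: G0=1(const) G1=G2=0 G2=G1=1 -> 101
Step 2: G0=1(const) G1=G2=1 G2=G1=0 -> 110
Cycle of length 2 starting at step 0 -> no fixed point

Answer: cycle 2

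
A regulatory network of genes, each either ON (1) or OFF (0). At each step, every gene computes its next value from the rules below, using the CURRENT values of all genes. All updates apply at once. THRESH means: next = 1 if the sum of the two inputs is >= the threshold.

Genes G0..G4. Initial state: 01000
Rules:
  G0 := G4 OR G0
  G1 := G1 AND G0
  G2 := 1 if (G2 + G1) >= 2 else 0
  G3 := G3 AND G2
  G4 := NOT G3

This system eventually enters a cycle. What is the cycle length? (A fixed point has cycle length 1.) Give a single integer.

Step 0: 01000
Step 1: G0=G4|G0=0|0=0 G1=G1&G0=1&0=0 G2=(0+1>=2)=0 G3=G3&G2=0&0=0 G4=NOT G3=NOT 0=1 -> 00001
Step 2: G0=G4|G0=1|0=1 G1=G1&G0=0&0=0 G2=(0+0>=2)=0 G3=G3&G2=0&0=0 G4=NOT G3=NOT 0=1 -> 10001
Step 3: G0=G4|G0=1|1=1 G1=G1&G0=0&1=0 G2=(0+0>=2)=0 G3=G3&G2=0&0=0 G4=NOT G3=NOT 0=1 -> 10001
State from step 3 equals state from step 2 -> cycle length 1

Answer: 1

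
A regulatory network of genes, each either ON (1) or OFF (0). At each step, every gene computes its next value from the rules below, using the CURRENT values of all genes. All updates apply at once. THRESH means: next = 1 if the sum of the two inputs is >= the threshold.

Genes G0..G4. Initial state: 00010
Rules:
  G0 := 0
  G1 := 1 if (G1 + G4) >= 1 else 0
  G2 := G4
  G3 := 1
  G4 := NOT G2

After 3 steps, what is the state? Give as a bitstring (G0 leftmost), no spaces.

Step 1: G0=0(const) G1=(0+0>=1)=0 G2=G4=0 G3=1(const) G4=NOT G2=NOT 0=1 -> 00011
Step 2: G0=0(const) G1=(0+1>=1)=1 G2=G4=1 G3=1(const) G4=NOT G2=NOT 0=1 -> 01111
Step 3: G0=0(const) G1=(1+1>=1)=1 G2=G4=1 G3=1(const) G4=NOT G2=NOT 1=0 -> 01110

01110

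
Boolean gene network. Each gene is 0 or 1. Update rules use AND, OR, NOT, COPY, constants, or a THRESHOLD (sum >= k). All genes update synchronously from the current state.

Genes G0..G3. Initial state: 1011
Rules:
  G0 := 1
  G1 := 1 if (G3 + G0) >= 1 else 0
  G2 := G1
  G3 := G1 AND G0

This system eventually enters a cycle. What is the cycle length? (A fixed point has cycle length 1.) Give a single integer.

Answer: 1

Derivation:
Step 0: 1011
Step 1: G0=1(const) G1=(1+1>=1)=1 G2=G1=0 G3=G1&G0=0&1=0 -> 1100
Step 2: G0=1(const) G1=(0+1>=1)=1 G2=G1=1 G3=G1&G0=1&1=1 -> 1111
Step 3: G0=1(const) G1=(1+1>=1)=1 G2=G1=1 G3=G1&G0=1&1=1 -> 1111
State from step 3 equals state from step 2 -> cycle length 1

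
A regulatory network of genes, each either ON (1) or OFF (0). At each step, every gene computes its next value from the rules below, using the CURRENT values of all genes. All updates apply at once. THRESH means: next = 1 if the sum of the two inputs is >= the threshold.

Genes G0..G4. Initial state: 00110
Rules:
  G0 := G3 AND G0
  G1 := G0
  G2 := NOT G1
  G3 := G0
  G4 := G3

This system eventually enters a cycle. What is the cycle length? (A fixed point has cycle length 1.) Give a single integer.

Step 0: 00110
Step 1: G0=G3&G0=1&0=0 G1=G0=0 G2=NOT G1=NOT 0=1 G3=G0=0 G4=G3=1 -> 00101
Step 2: G0=G3&G0=0&0=0 G1=G0=0 G2=NOT G1=NOT 0=1 G3=G0=0 G4=G3=0 -> 00100
Step 3: G0=G3&G0=0&0=0 G1=G0=0 G2=NOT G1=NOT 0=1 G3=G0=0 G4=G3=0 -> 00100
State from step 3 equals state from step 2 -> cycle length 1

Answer: 1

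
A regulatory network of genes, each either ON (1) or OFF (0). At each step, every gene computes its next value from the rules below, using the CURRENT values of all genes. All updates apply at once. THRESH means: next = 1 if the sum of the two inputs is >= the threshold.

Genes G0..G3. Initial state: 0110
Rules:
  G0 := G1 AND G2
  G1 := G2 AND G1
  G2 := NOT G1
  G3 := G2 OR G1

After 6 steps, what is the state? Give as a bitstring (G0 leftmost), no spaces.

Step 1: G0=G1&G2=1&1=1 G1=G2&G1=1&1=1 G2=NOT G1=NOT 1=0 G3=G2|G1=1|1=1 -> 1101
Step 2: G0=G1&G2=1&0=0 G1=G2&G1=0&1=0 G2=NOT G1=NOT 1=0 G3=G2|G1=0|1=1 -> 0001
Step 3: G0=G1&G2=0&0=0 G1=G2&G1=0&0=0 G2=NOT G1=NOT 0=1 G3=G2|G1=0|0=0 -> 0010
Step 4: G0=G1&G2=0&1=0 G1=G2&G1=1&0=0 G2=NOT G1=NOT 0=1 G3=G2|G1=1|0=1 -> 0011
Step 5: G0=G1&G2=0&1=0 G1=G2&G1=1&0=0 G2=NOT G1=NOT 0=1 G3=G2|G1=1|0=1 -> 0011
Step 6: G0=G1&G2=0&1=0 G1=G2&G1=1&0=0 G2=NOT G1=NOT 0=1 G3=G2|G1=1|0=1 -> 0011

0011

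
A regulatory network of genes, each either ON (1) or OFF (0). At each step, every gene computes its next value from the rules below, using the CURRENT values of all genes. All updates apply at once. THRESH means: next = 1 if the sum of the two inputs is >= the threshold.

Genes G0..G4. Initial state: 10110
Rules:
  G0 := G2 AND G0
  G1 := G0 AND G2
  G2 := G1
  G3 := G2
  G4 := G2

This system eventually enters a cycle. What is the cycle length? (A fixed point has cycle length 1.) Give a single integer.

Answer: 1

Derivation:
Step 0: 10110
Step 1: G0=G2&G0=1&1=1 G1=G0&G2=1&1=1 G2=G1=0 G3=G2=1 G4=G2=1 -> 11011
Step 2: G0=G2&G0=0&1=0 G1=G0&G2=1&0=0 G2=G1=1 G3=G2=0 G4=G2=0 -> 00100
Step 3: G0=G2&G0=1&0=0 G1=G0&G2=0&1=0 G2=G1=0 G3=G2=1 G4=G2=1 -> 00011
Step 4: G0=G2&G0=0&0=0 G1=G0&G2=0&0=0 G2=G1=0 G3=G2=0 G4=G2=0 -> 00000
Step 5: G0=G2&G0=0&0=0 G1=G0&G2=0&0=0 G2=G1=0 G3=G2=0 G4=G2=0 -> 00000
State from step 5 equals state from step 4 -> cycle length 1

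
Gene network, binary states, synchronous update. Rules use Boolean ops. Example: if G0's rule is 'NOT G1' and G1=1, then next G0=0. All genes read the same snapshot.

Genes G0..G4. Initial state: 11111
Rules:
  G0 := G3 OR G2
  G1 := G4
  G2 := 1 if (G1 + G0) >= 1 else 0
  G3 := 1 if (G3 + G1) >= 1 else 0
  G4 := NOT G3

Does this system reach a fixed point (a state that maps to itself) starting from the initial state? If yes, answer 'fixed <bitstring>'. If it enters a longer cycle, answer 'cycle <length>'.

Answer: fixed 10110

Derivation:
Step 0: 11111
Step 1: G0=G3|G2=1|1=1 G1=G4=1 G2=(1+1>=1)=1 G3=(1+1>=1)=1 G4=NOT G3=NOT 1=0 -> 11110
Step 2: G0=G3|G2=1|1=1 G1=G4=0 G2=(1+1>=1)=1 G3=(1+1>=1)=1 G4=NOT G3=NOT 1=0 -> 10110
Step 3: G0=G3|G2=1|1=1 G1=G4=0 G2=(0+1>=1)=1 G3=(1+0>=1)=1 G4=NOT G3=NOT 1=0 -> 10110
Fixed point reached at step 2: 10110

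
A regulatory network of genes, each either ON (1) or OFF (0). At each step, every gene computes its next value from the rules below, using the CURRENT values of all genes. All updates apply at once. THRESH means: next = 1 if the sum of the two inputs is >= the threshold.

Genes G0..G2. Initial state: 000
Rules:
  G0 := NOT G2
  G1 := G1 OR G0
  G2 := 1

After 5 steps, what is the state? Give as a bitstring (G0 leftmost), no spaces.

Step 1: G0=NOT G2=NOT 0=1 G1=G1|G0=0|0=0 G2=1(const) -> 101
Step 2: G0=NOT G2=NOT 1=0 G1=G1|G0=0|1=1 G2=1(const) -> 011
Step 3: G0=NOT G2=NOT 1=0 G1=G1|G0=1|0=1 G2=1(const) -> 011
Step 4: G0=NOT G2=NOT 1=0 G1=G1|G0=1|0=1 G2=1(const) -> 011
Step 5: G0=NOT G2=NOT 1=0 G1=G1|G0=1|0=1 G2=1(const) -> 011

011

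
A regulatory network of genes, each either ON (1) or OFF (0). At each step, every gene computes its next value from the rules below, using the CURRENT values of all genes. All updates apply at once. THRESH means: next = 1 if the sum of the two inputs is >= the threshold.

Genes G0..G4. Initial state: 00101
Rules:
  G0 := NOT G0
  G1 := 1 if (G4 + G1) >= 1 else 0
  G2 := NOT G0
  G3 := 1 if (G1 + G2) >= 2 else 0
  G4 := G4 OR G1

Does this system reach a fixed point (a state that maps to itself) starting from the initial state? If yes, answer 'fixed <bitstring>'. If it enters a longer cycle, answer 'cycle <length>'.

Answer: cycle 2

Derivation:
Step 0: 00101
Step 1: G0=NOT G0=NOT 0=1 G1=(1+0>=1)=1 G2=NOT G0=NOT 0=1 G3=(0+1>=2)=0 G4=G4|G1=1|0=1 -> 11101
Step 2: G0=NOT G0=NOT 1=0 G1=(1+1>=1)=1 G2=NOT G0=NOT 1=0 G3=(1+1>=2)=1 G4=G4|G1=1|1=1 -> 01011
Step 3: G0=NOT G0=NOT 0=1 G1=(1+1>=1)=1 G2=NOT G0=NOT 0=1 G3=(1+0>=2)=0 G4=G4|G1=1|1=1 -> 11101
Cycle of length 2 starting at step 1 -> no fixed point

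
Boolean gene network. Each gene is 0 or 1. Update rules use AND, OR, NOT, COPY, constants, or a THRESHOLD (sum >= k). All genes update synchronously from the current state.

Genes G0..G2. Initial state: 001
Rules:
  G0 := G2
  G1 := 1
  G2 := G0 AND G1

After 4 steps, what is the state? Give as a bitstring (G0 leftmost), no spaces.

Step 1: G0=G2=1 G1=1(const) G2=G0&G1=0&0=0 -> 110
Step 2: G0=G2=0 G1=1(const) G2=G0&G1=1&1=1 -> 011
Step 3: G0=G2=1 G1=1(const) G2=G0&G1=0&1=0 -> 110
Step 4: G0=G2=0 G1=1(const) G2=G0&G1=1&1=1 -> 011

011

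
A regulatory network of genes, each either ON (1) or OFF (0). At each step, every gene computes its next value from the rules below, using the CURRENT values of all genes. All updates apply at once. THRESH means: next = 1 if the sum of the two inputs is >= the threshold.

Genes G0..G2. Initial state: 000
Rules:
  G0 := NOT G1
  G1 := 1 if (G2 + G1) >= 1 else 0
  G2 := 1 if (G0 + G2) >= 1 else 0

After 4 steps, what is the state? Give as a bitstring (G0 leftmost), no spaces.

Step 1: G0=NOT G1=NOT 0=1 G1=(0+0>=1)=0 G2=(0+0>=1)=0 -> 100
Step 2: G0=NOT G1=NOT 0=1 G1=(0+0>=1)=0 G2=(1+0>=1)=1 -> 101
Step 3: G0=NOT G1=NOT 0=1 G1=(1+0>=1)=1 G2=(1+1>=1)=1 -> 111
Step 4: G0=NOT G1=NOT 1=0 G1=(1+1>=1)=1 G2=(1+1>=1)=1 -> 011

011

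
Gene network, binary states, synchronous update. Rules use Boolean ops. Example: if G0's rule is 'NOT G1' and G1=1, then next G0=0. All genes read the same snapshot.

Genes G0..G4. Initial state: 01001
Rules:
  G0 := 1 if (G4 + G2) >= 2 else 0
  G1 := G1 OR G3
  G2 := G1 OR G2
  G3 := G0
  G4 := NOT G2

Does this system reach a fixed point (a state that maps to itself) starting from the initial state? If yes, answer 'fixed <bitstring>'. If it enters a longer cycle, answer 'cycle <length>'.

Step 0: 01001
Step 1: G0=(1+0>=2)=0 G1=G1|G3=1|0=1 G2=G1|G2=1|0=1 G3=G0=0 G4=NOT G2=NOT 0=1 -> 01101
Step 2: G0=(1+1>=2)=1 G1=G1|G3=1|0=1 G2=G1|G2=1|1=1 G3=G0=0 G4=NOT G2=NOT 1=0 -> 11100
Step 3: G0=(0+1>=2)=0 G1=G1|G3=1|0=1 G2=G1|G2=1|1=1 G3=G0=1 G4=NOT G2=NOT 1=0 -> 01110
Step 4: G0=(0+1>=2)=0 G1=G1|G3=1|1=1 G2=G1|G2=1|1=1 G3=G0=0 G4=NOT G2=NOT 1=0 -> 01100
Step 5: G0=(0+1>=2)=0 G1=G1|G3=1|0=1 G2=G1|G2=1|1=1 G3=G0=0 G4=NOT G2=NOT 1=0 -> 01100
Fixed point reached at step 4: 01100

Answer: fixed 01100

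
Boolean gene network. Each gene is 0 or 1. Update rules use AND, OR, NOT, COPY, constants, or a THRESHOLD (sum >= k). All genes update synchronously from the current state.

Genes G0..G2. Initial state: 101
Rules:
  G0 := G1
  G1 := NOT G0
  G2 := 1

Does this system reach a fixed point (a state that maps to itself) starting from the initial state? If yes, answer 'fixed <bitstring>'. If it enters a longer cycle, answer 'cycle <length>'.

Answer: cycle 4

Derivation:
Step 0: 101
Step 1: G0=G1=0 G1=NOT G0=NOT 1=0 G2=1(const) -> 001
Step 2: G0=G1=0 G1=NOT G0=NOT 0=1 G2=1(const) -> 011
Step 3: G0=G1=1 G1=NOT G0=NOT 0=1 G2=1(const) -> 111
Step 4: G0=G1=1 G1=NOT G0=NOT 1=0 G2=1(const) -> 101
Cycle of length 4 starting at step 0 -> no fixed point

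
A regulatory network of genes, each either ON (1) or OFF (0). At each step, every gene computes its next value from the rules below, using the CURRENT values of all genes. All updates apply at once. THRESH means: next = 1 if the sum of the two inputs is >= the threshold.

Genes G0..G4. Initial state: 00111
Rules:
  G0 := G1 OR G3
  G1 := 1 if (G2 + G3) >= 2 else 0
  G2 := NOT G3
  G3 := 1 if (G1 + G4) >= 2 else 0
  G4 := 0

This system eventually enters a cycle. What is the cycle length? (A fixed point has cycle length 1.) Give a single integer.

Step 0: 00111
Step 1: G0=G1|G3=0|1=1 G1=(1+1>=2)=1 G2=NOT G3=NOT 1=0 G3=(0+1>=2)=0 G4=0(const) -> 11000
Step 2: G0=G1|G3=1|0=1 G1=(0+0>=2)=0 G2=NOT G3=NOT 0=1 G3=(1+0>=2)=0 G4=0(const) -> 10100
Step 3: G0=G1|G3=0|0=0 G1=(1+0>=2)=0 G2=NOT G3=NOT 0=1 G3=(0+0>=2)=0 G4=0(const) -> 00100
Step 4: G0=G1|G3=0|0=0 G1=(1+0>=2)=0 G2=NOT G3=NOT 0=1 G3=(0+0>=2)=0 G4=0(const) -> 00100
State from step 4 equals state from step 3 -> cycle length 1

Answer: 1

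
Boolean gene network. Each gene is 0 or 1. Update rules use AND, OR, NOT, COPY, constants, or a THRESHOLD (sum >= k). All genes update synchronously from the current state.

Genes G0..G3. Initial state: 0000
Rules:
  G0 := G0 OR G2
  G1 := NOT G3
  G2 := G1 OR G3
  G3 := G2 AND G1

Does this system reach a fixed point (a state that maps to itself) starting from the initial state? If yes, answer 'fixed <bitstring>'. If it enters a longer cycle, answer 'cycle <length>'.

Answer: cycle 5

Derivation:
Step 0: 0000
Step 1: G0=G0|G2=0|0=0 G1=NOT G3=NOT 0=1 G2=G1|G3=0|0=0 G3=G2&G1=0&0=0 -> 0100
Step 2: G0=G0|G2=0|0=0 G1=NOT G3=NOT 0=1 G2=G1|G3=1|0=1 G3=G2&G1=0&1=0 -> 0110
Step 3: G0=G0|G2=0|1=1 G1=NOT G3=NOT 0=1 G2=G1|G3=1|0=1 G3=G2&G1=1&1=1 -> 1111
Step 4: G0=G0|G2=1|1=1 G1=NOT G3=NOT 1=0 G2=G1|G3=1|1=1 G3=G2&G1=1&1=1 -> 1011
Step 5: G0=G0|G2=1|1=1 G1=NOT G3=NOT 1=0 G2=G1|G3=0|1=1 G3=G2&G1=1&0=0 -> 1010
Step 6: G0=G0|G2=1|1=1 G1=NOT G3=NOT 0=1 G2=G1|G3=0|0=0 G3=G2&G1=1&0=0 -> 1100
Step 7: G0=G0|G2=1|0=1 G1=NOT G3=NOT 0=1 G2=G1|G3=1|0=1 G3=G2&G1=0&1=0 -> 1110
Step 8: G0=G0|G2=1|1=1 G1=NOT G3=NOT 0=1 G2=G1|G3=1|0=1 G3=G2&G1=1&1=1 -> 1111
Cycle of length 5 starting at step 3 -> no fixed point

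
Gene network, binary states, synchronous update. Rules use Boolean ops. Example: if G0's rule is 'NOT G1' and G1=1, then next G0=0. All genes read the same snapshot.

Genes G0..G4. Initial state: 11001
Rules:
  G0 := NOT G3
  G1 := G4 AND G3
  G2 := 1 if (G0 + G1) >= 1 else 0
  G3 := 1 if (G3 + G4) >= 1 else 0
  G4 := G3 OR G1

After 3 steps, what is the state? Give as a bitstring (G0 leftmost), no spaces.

Step 1: G0=NOT G3=NOT 0=1 G1=G4&G3=1&0=0 G2=(1+1>=1)=1 G3=(0+1>=1)=1 G4=G3|G1=0|1=1 -> 10111
Step 2: G0=NOT G3=NOT 1=0 G1=G4&G3=1&1=1 G2=(1+0>=1)=1 G3=(1+1>=1)=1 G4=G3|G1=1|0=1 -> 01111
Step 3: G0=NOT G3=NOT 1=0 G1=G4&G3=1&1=1 G2=(0+1>=1)=1 G3=(1+1>=1)=1 G4=G3|G1=1|1=1 -> 01111

01111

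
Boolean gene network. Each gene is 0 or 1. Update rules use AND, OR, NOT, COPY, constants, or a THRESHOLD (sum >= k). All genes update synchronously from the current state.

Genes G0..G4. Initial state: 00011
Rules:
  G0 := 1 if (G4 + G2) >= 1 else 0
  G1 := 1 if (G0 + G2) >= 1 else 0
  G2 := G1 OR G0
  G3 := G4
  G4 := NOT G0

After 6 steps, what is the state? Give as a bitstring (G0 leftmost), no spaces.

Step 1: G0=(1+0>=1)=1 G1=(0+0>=1)=0 G2=G1|G0=0|0=0 G3=G4=1 G4=NOT G0=NOT 0=1 -> 10011
Step 2: G0=(1+0>=1)=1 G1=(1+0>=1)=1 G2=G1|G0=0|1=1 G3=G4=1 G4=NOT G0=NOT 1=0 -> 11110
Step 3: G0=(0+1>=1)=1 G1=(1+1>=1)=1 G2=G1|G0=1|1=1 G3=G4=0 G4=NOT G0=NOT 1=0 -> 11100
Step 4: G0=(0+1>=1)=1 G1=(1+1>=1)=1 G2=G1|G0=1|1=1 G3=G4=0 G4=NOT G0=NOT 1=0 -> 11100
Step 5: G0=(0+1>=1)=1 G1=(1+1>=1)=1 G2=G1|G0=1|1=1 G3=G4=0 G4=NOT G0=NOT 1=0 -> 11100
Step 6: G0=(0+1>=1)=1 G1=(1+1>=1)=1 G2=G1|G0=1|1=1 G3=G4=0 G4=NOT G0=NOT 1=0 -> 11100

11100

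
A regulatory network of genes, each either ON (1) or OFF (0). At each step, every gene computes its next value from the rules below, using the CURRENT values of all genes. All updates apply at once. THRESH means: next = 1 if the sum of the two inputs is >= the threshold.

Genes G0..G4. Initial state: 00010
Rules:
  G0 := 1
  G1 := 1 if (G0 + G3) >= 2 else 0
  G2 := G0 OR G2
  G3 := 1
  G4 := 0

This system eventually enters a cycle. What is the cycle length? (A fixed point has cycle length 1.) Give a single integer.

Step 0: 00010
Step 1: G0=1(const) G1=(0+1>=2)=0 G2=G0|G2=0|0=0 G3=1(const) G4=0(const) -> 10010
Step 2: G0=1(const) G1=(1+1>=2)=1 G2=G0|G2=1|0=1 G3=1(const) G4=0(const) -> 11110
Step 3: G0=1(const) G1=(1+1>=2)=1 G2=G0|G2=1|1=1 G3=1(const) G4=0(const) -> 11110
State from step 3 equals state from step 2 -> cycle length 1

Answer: 1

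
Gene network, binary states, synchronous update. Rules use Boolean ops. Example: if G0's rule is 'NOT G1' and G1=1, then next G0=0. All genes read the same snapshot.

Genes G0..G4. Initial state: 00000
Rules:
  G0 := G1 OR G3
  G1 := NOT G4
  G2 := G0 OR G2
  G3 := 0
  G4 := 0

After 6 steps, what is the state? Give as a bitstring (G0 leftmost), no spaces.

Step 1: G0=G1|G3=0|0=0 G1=NOT G4=NOT 0=1 G2=G0|G2=0|0=0 G3=0(const) G4=0(const) -> 01000
Step 2: G0=G1|G3=1|0=1 G1=NOT G4=NOT 0=1 G2=G0|G2=0|0=0 G3=0(const) G4=0(const) -> 11000
Step 3: G0=G1|G3=1|0=1 G1=NOT G4=NOT 0=1 G2=G0|G2=1|0=1 G3=0(const) G4=0(const) -> 11100
Step 4: G0=G1|G3=1|0=1 G1=NOT G4=NOT 0=1 G2=G0|G2=1|1=1 G3=0(const) G4=0(const) -> 11100
Step 5: G0=G1|G3=1|0=1 G1=NOT G4=NOT 0=1 G2=G0|G2=1|1=1 G3=0(const) G4=0(const) -> 11100
Step 6: G0=G1|G3=1|0=1 G1=NOT G4=NOT 0=1 G2=G0|G2=1|1=1 G3=0(const) G4=0(const) -> 11100

11100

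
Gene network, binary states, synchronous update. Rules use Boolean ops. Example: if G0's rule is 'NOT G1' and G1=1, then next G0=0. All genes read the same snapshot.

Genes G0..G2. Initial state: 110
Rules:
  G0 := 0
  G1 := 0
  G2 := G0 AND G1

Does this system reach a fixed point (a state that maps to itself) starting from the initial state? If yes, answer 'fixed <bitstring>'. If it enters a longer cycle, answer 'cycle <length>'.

Step 0: 110
Step 1: G0=0(const) G1=0(const) G2=G0&G1=1&1=1 -> 001
Step 2: G0=0(const) G1=0(const) G2=G0&G1=0&0=0 -> 000
Step 3: G0=0(const) G1=0(const) G2=G0&G1=0&0=0 -> 000
Fixed point reached at step 2: 000

Answer: fixed 000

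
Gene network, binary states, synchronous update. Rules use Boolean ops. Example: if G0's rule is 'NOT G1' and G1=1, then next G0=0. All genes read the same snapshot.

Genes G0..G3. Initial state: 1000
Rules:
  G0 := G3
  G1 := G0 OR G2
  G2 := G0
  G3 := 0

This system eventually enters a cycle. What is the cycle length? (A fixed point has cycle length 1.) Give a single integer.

Answer: 1

Derivation:
Step 0: 1000
Step 1: G0=G3=0 G1=G0|G2=1|0=1 G2=G0=1 G3=0(const) -> 0110
Step 2: G0=G3=0 G1=G0|G2=0|1=1 G2=G0=0 G3=0(const) -> 0100
Step 3: G0=G3=0 G1=G0|G2=0|0=0 G2=G0=0 G3=0(const) -> 0000
Step 4: G0=G3=0 G1=G0|G2=0|0=0 G2=G0=0 G3=0(const) -> 0000
State from step 4 equals state from step 3 -> cycle length 1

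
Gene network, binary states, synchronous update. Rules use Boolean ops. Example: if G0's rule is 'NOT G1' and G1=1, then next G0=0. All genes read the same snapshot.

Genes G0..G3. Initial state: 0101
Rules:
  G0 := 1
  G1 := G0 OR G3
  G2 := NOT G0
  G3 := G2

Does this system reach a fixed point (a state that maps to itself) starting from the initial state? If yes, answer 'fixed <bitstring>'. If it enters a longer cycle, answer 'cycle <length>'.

Answer: fixed 1100

Derivation:
Step 0: 0101
Step 1: G0=1(const) G1=G0|G3=0|1=1 G2=NOT G0=NOT 0=1 G3=G2=0 -> 1110
Step 2: G0=1(const) G1=G0|G3=1|0=1 G2=NOT G0=NOT 1=0 G3=G2=1 -> 1101
Step 3: G0=1(const) G1=G0|G3=1|1=1 G2=NOT G0=NOT 1=0 G3=G2=0 -> 1100
Step 4: G0=1(const) G1=G0|G3=1|0=1 G2=NOT G0=NOT 1=0 G3=G2=0 -> 1100
Fixed point reached at step 3: 1100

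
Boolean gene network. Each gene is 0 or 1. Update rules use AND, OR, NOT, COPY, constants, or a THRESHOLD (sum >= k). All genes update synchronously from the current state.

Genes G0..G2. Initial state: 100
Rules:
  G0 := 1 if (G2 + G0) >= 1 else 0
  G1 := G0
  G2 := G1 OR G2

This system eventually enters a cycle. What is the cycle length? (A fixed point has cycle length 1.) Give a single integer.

Step 0: 100
Step 1: G0=(0+1>=1)=1 G1=G0=1 G2=G1|G2=0|0=0 -> 110
Step 2: G0=(0+1>=1)=1 G1=G0=1 G2=G1|G2=1|0=1 -> 111
Step 3: G0=(1+1>=1)=1 G1=G0=1 G2=G1|G2=1|1=1 -> 111
State from step 3 equals state from step 2 -> cycle length 1

Answer: 1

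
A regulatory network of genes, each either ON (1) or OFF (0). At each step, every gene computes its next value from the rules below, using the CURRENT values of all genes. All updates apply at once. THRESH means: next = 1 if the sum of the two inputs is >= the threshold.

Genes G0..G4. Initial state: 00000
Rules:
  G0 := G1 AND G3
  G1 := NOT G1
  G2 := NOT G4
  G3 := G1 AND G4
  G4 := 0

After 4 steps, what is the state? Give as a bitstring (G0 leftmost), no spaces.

Step 1: G0=G1&G3=0&0=0 G1=NOT G1=NOT 0=1 G2=NOT G4=NOT 0=1 G3=G1&G4=0&0=0 G4=0(const) -> 01100
Step 2: G0=G1&G3=1&0=0 G1=NOT G1=NOT 1=0 G2=NOT G4=NOT 0=1 G3=G1&G4=1&0=0 G4=0(const) -> 00100
Step 3: G0=G1&G3=0&0=0 G1=NOT G1=NOT 0=1 G2=NOT G4=NOT 0=1 G3=G1&G4=0&0=0 G4=0(const) -> 01100
Step 4: G0=G1&G3=1&0=0 G1=NOT G1=NOT 1=0 G2=NOT G4=NOT 0=1 G3=G1&G4=1&0=0 G4=0(const) -> 00100

00100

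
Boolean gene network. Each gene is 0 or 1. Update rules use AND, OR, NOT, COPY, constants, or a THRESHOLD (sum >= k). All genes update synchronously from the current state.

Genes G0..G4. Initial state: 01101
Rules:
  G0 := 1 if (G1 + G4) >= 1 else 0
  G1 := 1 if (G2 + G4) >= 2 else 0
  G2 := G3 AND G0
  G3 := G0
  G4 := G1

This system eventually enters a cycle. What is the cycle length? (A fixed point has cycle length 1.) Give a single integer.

Answer: 1

Derivation:
Step 0: 01101
Step 1: G0=(1+1>=1)=1 G1=(1+1>=2)=1 G2=G3&G0=0&0=0 G3=G0=0 G4=G1=1 -> 11001
Step 2: G0=(1+1>=1)=1 G1=(0+1>=2)=0 G2=G3&G0=0&1=0 G3=G0=1 G4=G1=1 -> 10011
Step 3: G0=(0+1>=1)=1 G1=(0+1>=2)=0 G2=G3&G0=1&1=1 G3=G0=1 G4=G1=0 -> 10110
Step 4: G0=(0+0>=1)=0 G1=(1+0>=2)=0 G2=G3&G0=1&1=1 G3=G0=1 G4=G1=0 -> 00110
Step 5: G0=(0+0>=1)=0 G1=(1+0>=2)=0 G2=G3&G0=1&0=0 G3=G0=0 G4=G1=0 -> 00000
Step 6: G0=(0+0>=1)=0 G1=(0+0>=2)=0 G2=G3&G0=0&0=0 G3=G0=0 G4=G1=0 -> 00000
State from step 6 equals state from step 5 -> cycle length 1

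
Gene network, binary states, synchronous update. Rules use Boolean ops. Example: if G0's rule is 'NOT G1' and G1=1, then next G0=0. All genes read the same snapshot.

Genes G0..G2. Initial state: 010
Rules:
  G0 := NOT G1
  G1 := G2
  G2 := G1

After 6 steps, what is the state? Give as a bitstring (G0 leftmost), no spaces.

Step 1: G0=NOT G1=NOT 1=0 G1=G2=0 G2=G1=1 -> 001
Step 2: G0=NOT G1=NOT 0=1 G1=G2=1 G2=G1=0 -> 110
Step 3: G0=NOT G1=NOT 1=0 G1=G2=0 G2=G1=1 -> 001
Step 4: G0=NOT G1=NOT 0=1 G1=G2=1 G2=G1=0 -> 110
Step 5: G0=NOT G1=NOT 1=0 G1=G2=0 G2=G1=1 -> 001
Step 6: G0=NOT G1=NOT 0=1 G1=G2=1 G2=G1=0 -> 110

110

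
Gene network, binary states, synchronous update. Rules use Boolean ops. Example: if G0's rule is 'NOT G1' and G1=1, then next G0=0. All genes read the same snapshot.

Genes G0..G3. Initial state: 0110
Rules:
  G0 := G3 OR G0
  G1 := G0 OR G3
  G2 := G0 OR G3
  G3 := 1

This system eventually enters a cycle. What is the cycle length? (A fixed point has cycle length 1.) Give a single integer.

Step 0: 0110
Step 1: G0=G3|G0=0|0=0 G1=G0|G3=0|0=0 G2=G0|G3=0|0=0 G3=1(const) -> 0001
Step 2: G0=G3|G0=1|0=1 G1=G0|G3=0|1=1 G2=G0|G3=0|1=1 G3=1(const) -> 1111
Step 3: G0=G3|G0=1|1=1 G1=G0|G3=1|1=1 G2=G0|G3=1|1=1 G3=1(const) -> 1111
State from step 3 equals state from step 2 -> cycle length 1

Answer: 1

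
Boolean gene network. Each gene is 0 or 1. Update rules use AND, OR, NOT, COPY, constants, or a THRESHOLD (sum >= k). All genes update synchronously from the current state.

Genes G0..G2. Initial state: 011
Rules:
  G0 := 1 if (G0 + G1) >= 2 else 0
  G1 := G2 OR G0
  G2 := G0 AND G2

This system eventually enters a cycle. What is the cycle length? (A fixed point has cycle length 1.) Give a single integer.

Step 0: 011
Step 1: G0=(0+1>=2)=0 G1=G2|G0=1|0=1 G2=G0&G2=0&1=0 -> 010
Step 2: G0=(0+1>=2)=0 G1=G2|G0=0|0=0 G2=G0&G2=0&0=0 -> 000
Step 3: G0=(0+0>=2)=0 G1=G2|G0=0|0=0 G2=G0&G2=0&0=0 -> 000
State from step 3 equals state from step 2 -> cycle length 1

Answer: 1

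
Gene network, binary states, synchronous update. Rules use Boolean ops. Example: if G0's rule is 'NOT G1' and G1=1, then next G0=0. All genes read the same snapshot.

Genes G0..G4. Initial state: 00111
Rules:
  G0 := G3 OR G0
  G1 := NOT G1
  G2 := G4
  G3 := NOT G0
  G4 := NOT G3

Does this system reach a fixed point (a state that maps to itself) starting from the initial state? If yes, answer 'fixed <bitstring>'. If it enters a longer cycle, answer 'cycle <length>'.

Answer: cycle 2

Derivation:
Step 0: 00111
Step 1: G0=G3|G0=1|0=1 G1=NOT G1=NOT 0=1 G2=G4=1 G3=NOT G0=NOT 0=1 G4=NOT G3=NOT 1=0 -> 11110
Step 2: G0=G3|G0=1|1=1 G1=NOT G1=NOT 1=0 G2=G4=0 G3=NOT G0=NOT 1=0 G4=NOT G3=NOT 1=0 -> 10000
Step 3: G0=G3|G0=0|1=1 G1=NOT G1=NOT 0=1 G2=G4=0 G3=NOT G0=NOT 1=0 G4=NOT G3=NOT 0=1 -> 11001
Step 4: G0=G3|G0=0|1=1 G1=NOT G1=NOT 1=0 G2=G4=1 G3=NOT G0=NOT 1=0 G4=NOT G3=NOT 0=1 -> 10101
Step 5: G0=G3|G0=0|1=1 G1=NOT G1=NOT 0=1 G2=G4=1 G3=NOT G0=NOT 1=0 G4=NOT G3=NOT 0=1 -> 11101
Step 6: G0=G3|G0=0|1=1 G1=NOT G1=NOT 1=0 G2=G4=1 G3=NOT G0=NOT 1=0 G4=NOT G3=NOT 0=1 -> 10101
Cycle of length 2 starting at step 4 -> no fixed point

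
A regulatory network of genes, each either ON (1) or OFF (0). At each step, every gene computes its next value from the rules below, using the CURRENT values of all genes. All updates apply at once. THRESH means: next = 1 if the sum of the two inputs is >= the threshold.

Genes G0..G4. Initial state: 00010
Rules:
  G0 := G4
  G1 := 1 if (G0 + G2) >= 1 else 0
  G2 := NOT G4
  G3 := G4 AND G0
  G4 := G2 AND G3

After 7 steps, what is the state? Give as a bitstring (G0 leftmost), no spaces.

Step 1: G0=G4=0 G1=(0+0>=1)=0 G2=NOT G4=NOT 0=1 G3=G4&G0=0&0=0 G4=G2&G3=0&1=0 -> 00100
Step 2: G0=G4=0 G1=(0+1>=1)=1 G2=NOT G4=NOT 0=1 G3=G4&G0=0&0=0 G4=G2&G3=1&0=0 -> 01100
Step 3: G0=G4=0 G1=(0+1>=1)=1 G2=NOT G4=NOT 0=1 G3=G4&G0=0&0=0 G4=G2&G3=1&0=0 -> 01100
Step 4: G0=G4=0 G1=(0+1>=1)=1 G2=NOT G4=NOT 0=1 G3=G4&G0=0&0=0 G4=G2&G3=1&0=0 -> 01100
Step 5: G0=G4=0 G1=(0+1>=1)=1 G2=NOT G4=NOT 0=1 G3=G4&G0=0&0=0 G4=G2&G3=1&0=0 -> 01100
Step 6: G0=G4=0 G1=(0+1>=1)=1 G2=NOT G4=NOT 0=1 G3=G4&G0=0&0=0 G4=G2&G3=1&0=0 -> 01100
Step 7: G0=G4=0 G1=(0+1>=1)=1 G2=NOT G4=NOT 0=1 G3=G4&G0=0&0=0 G4=G2&G3=1&0=0 -> 01100

01100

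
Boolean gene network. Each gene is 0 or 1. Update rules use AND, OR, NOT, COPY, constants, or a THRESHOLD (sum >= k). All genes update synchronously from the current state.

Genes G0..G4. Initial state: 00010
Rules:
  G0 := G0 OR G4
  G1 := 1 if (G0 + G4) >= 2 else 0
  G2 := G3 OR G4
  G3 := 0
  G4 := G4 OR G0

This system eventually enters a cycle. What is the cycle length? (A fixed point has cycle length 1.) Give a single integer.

Answer: 1

Derivation:
Step 0: 00010
Step 1: G0=G0|G4=0|0=0 G1=(0+0>=2)=0 G2=G3|G4=1|0=1 G3=0(const) G4=G4|G0=0|0=0 -> 00100
Step 2: G0=G0|G4=0|0=0 G1=(0+0>=2)=0 G2=G3|G4=0|0=0 G3=0(const) G4=G4|G0=0|0=0 -> 00000
Step 3: G0=G0|G4=0|0=0 G1=(0+0>=2)=0 G2=G3|G4=0|0=0 G3=0(const) G4=G4|G0=0|0=0 -> 00000
State from step 3 equals state from step 2 -> cycle length 1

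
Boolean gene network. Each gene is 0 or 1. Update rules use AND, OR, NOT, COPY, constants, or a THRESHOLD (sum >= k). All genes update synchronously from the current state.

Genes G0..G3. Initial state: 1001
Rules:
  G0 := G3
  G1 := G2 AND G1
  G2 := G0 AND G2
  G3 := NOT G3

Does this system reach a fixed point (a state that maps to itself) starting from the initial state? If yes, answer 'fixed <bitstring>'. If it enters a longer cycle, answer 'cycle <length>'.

Answer: cycle 2

Derivation:
Step 0: 1001
Step 1: G0=G3=1 G1=G2&G1=0&0=0 G2=G0&G2=1&0=0 G3=NOT G3=NOT 1=0 -> 1000
Step 2: G0=G3=0 G1=G2&G1=0&0=0 G2=G0&G2=1&0=0 G3=NOT G3=NOT 0=1 -> 0001
Step 3: G0=G3=1 G1=G2&G1=0&0=0 G2=G0&G2=0&0=0 G3=NOT G3=NOT 1=0 -> 1000
Cycle of length 2 starting at step 1 -> no fixed point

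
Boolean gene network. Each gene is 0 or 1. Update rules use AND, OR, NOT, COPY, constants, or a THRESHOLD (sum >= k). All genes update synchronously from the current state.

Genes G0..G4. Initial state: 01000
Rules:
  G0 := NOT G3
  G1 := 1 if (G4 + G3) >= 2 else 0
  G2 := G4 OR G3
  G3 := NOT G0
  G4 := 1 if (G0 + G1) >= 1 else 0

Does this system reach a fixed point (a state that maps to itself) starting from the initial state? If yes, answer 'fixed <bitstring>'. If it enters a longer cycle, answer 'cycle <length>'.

Answer: cycle 2

Derivation:
Step 0: 01000
Step 1: G0=NOT G3=NOT 0=1 G1=(0+0>=2)=0 G2=G4|G3=0|0=0 G3=NOT G0=NOT 0=1 G4=(0+1>=1)=1 -> 10011
Step 2: G0=NOT G3=NOT 1=0 G1=(1+1>=2)=1 G2=G4|G3=1|1=1 G3=NOT G0=NOT 1=0 G4=(1+0>=1)=1 -> 01101
Step 3: G0=NOT G3=NOT 0=1 G1=(1+0>=2)=0 G2=G4|G3=1|0=1 G3=NOT G0=NOT 0=1 G4=(0+1>=1)=1 -> 10111
Step 4: G0=NOT G3=NOT 1=0 G1=(1+1>=2)=1 G2=G4|G3=1|1=1 G3=NOT G0=NOT 1=0 G4=(1+0>=1)=1 -> 01101
Cycle of length 2 starting at step 2 -> no fixed point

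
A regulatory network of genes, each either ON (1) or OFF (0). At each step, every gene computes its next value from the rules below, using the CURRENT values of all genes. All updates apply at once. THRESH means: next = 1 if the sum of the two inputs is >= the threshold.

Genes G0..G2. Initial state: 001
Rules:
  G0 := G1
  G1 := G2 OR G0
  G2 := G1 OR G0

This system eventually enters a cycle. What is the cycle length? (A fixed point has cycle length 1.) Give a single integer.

Step 0: 001
Step 1: G0=G1=0 G1=G2|G0=1|0=1 G2=G1|G0=0|0=0 -> 010
Step 2: G0=G1=1 G1=G2|G0=0|0=0 G2=G1|G0=1|0=1 -> 101
Step 3: G0=G1=0 G1=G2|G0=1|1=1 G2=G1|G0=0|1=1 -> 011
Step 4: G0=G1=1 G1=G2|G0=1|0=1 G2=G1|G0=1|0=1 -> 111
Step 5: G0=G1=1 G1=G2|G0=1|1=1 G2=G1|G0=1|1=1 -> 111
State from step 5 equals state from step 4 -> cycle length 1

Answer: 1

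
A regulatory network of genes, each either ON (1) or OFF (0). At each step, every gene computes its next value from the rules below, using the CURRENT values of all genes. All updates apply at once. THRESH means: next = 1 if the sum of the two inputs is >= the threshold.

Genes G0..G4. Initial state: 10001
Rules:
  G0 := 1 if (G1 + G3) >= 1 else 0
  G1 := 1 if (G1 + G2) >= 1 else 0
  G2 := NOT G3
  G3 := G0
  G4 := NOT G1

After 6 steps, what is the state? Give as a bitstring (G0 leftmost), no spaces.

Step 1: G0=(0+0>=1)=0 G1=(0+0>=1)=0 G2=NOT G3=NOT 0=1 G3=G0=1 G4=NOT G1=NOT 0=1 -> 00111
Step 2: G0=(0+1>=1)=1 G1=(0+1>=1)=1 G2=NOT G3=NOT 1=0 G3=G0=0 G4=NOT G1=NOT 0=1 -> 11001
Step 3: G0=(1+0>=1)=1 G1=(1+0>=1)=1 G2=NOT G3=NOT 0=1 G3=G0=1 G4=NOT G1=NOT 1=0 -> 11110
Step 4: G0=(1+1>=1)=1 G1=(1+1>=1)=1 G2=NOT G3=NOT 1=0 G3=G0=1 G4=NOT G1=NOT 1=0 -> 11010
Step 5: G0=(1+1>=1)=1 G1=(1+0>=1)=1 G2=NOT G3=NOT 1=0 G3=G0=1 G4=NOT G1=NOT 1=0 -> 11010
Step 6: G0=(1+1>=1)=1 G1=(1+0>=1)=1 G2=NOT G3=NOT 1=0 G3=G0=1 G4=NOT G1=NOT 1=0 -> 11010

11010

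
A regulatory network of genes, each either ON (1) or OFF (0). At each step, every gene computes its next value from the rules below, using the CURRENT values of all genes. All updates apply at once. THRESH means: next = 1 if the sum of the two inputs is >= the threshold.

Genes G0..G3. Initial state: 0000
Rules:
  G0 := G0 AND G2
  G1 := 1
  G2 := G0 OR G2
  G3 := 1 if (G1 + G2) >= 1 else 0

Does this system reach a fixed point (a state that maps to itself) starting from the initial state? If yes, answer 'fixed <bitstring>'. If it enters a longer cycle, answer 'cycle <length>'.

Step 0: 0000
Step 1: G0=G0&G2=0&0=0 G1=1(const) G2=G0|G2=0|0=0 G3=(0+0>=1)=0 -> 0100
Step 2: G0=G0&G2=0&0=0 G1=1(const) G2=G0|G2=0|0=0 G3=(1+0>=1)=1 -> 0101
Step 3: G0=G0&G2=0&0=0 G1=1(const) G2=G0|G2=0|0=0 G3=(1+0>=1)=1 -> 0101
Fixed point reached at step 2: 0101

Answer: fixed 0101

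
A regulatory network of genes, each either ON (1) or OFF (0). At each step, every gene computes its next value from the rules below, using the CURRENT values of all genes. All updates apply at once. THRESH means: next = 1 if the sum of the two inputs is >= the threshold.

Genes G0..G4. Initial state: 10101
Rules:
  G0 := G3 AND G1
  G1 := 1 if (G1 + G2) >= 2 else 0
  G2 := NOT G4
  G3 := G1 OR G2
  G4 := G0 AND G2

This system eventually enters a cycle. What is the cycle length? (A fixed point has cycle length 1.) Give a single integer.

Step 0: 10101
Step 1: G0=G3&G1=0&0=0 G1=(0+1>=2)=0 G2=NOT G4=NOT 1=0 G3=G1|G2=0|1=1 G4=G0&G2=1&1=1 -> 00011
Step 2: G0=G3&G1=1&0=0 G1=(0+0>=2)=0 G2=NOT G4=NOT 1=0 G3=G1|G2=0|0=0 G4=G0&G2=0&0=0 -> 00000
Step 3: G0=G3&G1=0&0=0 G1=(0+0>=2)=0 G2=NOT G4=NOT 0=1 G3=G1|G2=0|0=0 G4=G0&G2=0&0=0 -> 00100
Step 4: G0=G3&G1=0&0=0 G1=(0+1>=2)=0 G2=NOT G4=NOT 0=1 G3=G1|G2=0|1=1 G4=G0&G2=0&1=0 -> 00110
Step 5: G0=G3&G1=1&0=0 G1=(0+1>=2)=0 G2=NOT G4=NOT 0=1 G3=G1|G2=0|1=1 G4=G0&G2=0&1=0 -> 00110
State from step 5 equals state from step 4 -> cycle length 1

Answer: 1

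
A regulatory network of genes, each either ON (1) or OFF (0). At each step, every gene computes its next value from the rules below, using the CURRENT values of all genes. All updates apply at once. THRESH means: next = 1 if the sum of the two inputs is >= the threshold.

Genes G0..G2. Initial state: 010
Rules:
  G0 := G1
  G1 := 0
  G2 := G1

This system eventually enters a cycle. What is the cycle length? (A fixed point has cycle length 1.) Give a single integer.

Step 0: 010
Step 1: G0=G1=1 G1=0(const) G2=G1=1 -> 101
Step 2: G0=G1=0 G1=0(const) G2=G1=0 -> 000
Step 3: G0=G1=0 G1=0(const) G2=G1=0 -> 000
State from step 3 equals state from step 2 -> cycle length 1

Answer: 1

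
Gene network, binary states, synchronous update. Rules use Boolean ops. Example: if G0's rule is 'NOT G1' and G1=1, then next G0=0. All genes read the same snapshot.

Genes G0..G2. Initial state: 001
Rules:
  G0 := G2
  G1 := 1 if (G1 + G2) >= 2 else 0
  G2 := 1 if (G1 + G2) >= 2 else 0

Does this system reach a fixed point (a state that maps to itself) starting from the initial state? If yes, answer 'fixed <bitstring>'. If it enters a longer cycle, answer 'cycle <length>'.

Answer: fixed 000

Derivation:
Step 0: 001
Step 1: G0=G2=1 G1=(0+1>=2)=0 G2=(0+1>=2)=0 -> 100
Step 2: G0=G2=0 G1=(0+0>=2)=0 G2=(0+0>=2)=0 -> 000
Step 3: G0=G2=0 G1=(0+0>=2)=0 G2=(0+0>=2)=0 -> 000
Fixed point reached at step 2: 000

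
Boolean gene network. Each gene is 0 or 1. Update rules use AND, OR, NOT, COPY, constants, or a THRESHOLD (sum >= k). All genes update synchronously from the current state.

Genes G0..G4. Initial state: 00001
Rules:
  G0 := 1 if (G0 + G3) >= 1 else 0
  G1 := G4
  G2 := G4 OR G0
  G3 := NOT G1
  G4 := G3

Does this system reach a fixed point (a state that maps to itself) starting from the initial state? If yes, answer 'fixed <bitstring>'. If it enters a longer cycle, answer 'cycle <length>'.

Step 0: 00001
Step 1: G0=(0+0>=1)=0 G1=G4=1 G2=G4|G0=1|0=1 G3=NOT G1=NOT 0=1 G4=G3=0 -> 01110
Step 2: G0=(0+1>=1)=1 G1=G4=0 G2=G4|G0=0|0=0 G3=NOT G1=NOT 1=0 G4=G3=1 -> 10001
Step 3: G0=(1+0>=1)=1 G1=G4=1 G2=G4|G0=1|1=1 G3=NOT G1=NOT 0=1 G4=G3=0 -> 11110
Step 4: G0=(1+1>=1)=1 G1=G4=0 G2=G4|G0=0|1=1 G3=NOT G1=NOT 1=0 G4=G3=1 -> 10101
Step 5: G0=(1+0>=1)=1 G1=G4=1 G2=G4|G0=1|1=1 G3=NOT G1=NOT 0=1 G4=G3=0 -> 11110
Cycle of length 2 starting at step 3 -> no fixed point

Answer: cycle 2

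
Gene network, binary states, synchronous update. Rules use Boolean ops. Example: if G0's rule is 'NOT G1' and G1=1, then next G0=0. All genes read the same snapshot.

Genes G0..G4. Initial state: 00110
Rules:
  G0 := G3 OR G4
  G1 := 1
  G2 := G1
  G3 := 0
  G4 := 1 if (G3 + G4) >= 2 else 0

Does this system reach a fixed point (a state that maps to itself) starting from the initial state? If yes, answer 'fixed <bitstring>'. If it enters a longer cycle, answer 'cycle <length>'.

Answer: fixed 01100

Derivation:
Step 0: 00110
Step 1: G0=G3|G4=1|0=1 G1=1(const) G2=G1=0 G3=0(const) G4=(1+0>=2)=0 -> 11000
Step 2: G0=G3|G4=0|0=0 G1=1(const) G2=G1=1 G3=0(const) G4=(0+0>=2)=0 -> 01100
Step 3: G0=G3|G4=0|0=0 G1=1(const) G2=G1=1 G3=0(const) G4=(0+0>=2)=0 -> 01100
Fixed point reached at step 2: 01100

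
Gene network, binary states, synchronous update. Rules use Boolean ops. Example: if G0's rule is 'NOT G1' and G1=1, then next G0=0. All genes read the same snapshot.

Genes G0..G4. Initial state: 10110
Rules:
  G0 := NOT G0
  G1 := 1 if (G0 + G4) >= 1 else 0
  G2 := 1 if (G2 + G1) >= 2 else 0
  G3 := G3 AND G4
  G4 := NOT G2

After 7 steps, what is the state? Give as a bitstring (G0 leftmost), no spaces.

Step 1: G0=NOT G0=NOT 1=0 G1=(1+0>=1)=1 G2=(1+0>=2)=0 G3=G3&G4=1&0=0 G4=NOT G2=NOT 1=0 -> 01000
Step 2: G0=NOT G0=NOT 0=1 G1=(0+0>=1)=0 G2=(0+1>=2)=0 G3=G3&G4=0&0=0 G4=NOT G2=NOT 0=1 -> 10001
Step 3: G0=NOT G0=NOT 1=0 G1=(1+1>=1)=1 G2=(0+0>=2)=0 G3=G3&G4=0&1=0 G4=NOT G2=NOT 0=1 -> 01001
Step 4: G0=NOT G0=NOT 0=1 G1=(0+1>=1)=1 G2=(0+1>=2)=0 G3=G3&G4=0&1=0 G4=NOT G2=NOT 0=1 -> 11001
Step 5: G0=NOT G0=NOT 1=0 G1=(1+1>=1)=1 G2=(0+1>=2)=0 G3=G3&G4=0&1=0 G4=NOT G2=NOT 0=1 -> 01001
Step 6: G0=NOT G0=NOT 0=1 G1=(0+1>=1)=1 G2=(0+1>=2)=0 G3=G3&G4=0&1=0 G4=NOT G2=NOT 0=1 -> 11001
Step 7: G0=NOT G0=NOT 1=0 G1=(1+1>=1)=1 G2=(0+1>=2)=0 G3=G3&G4=0&1=0 G4=NOT G2=NOT 0=1 -> 01001

01001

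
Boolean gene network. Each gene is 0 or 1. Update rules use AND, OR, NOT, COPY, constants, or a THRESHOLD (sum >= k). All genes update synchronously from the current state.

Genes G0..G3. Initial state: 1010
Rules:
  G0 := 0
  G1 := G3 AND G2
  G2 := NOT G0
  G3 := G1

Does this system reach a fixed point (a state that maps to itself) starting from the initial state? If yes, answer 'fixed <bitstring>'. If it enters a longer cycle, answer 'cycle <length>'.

Step 0: 1010
Step 1: G0=0(const) G1=G3&G2=0&1=0 G2=NOT G0=NOT 1=0 G3=G1=0 -> 0000
Step 2: G0=0(const) G1=G3&G2=0&0=0 G2=NOT G0=NOT 0=1 G3=G1=0 -> 0010
Step 3: G0=0(const) G1=G3&G2=0&1=0 G2=NOT G0=NOT 0=1 G3=G1=0 -> 0010
Fixed point reached at step 2: 0010

Answer: fixed 0010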